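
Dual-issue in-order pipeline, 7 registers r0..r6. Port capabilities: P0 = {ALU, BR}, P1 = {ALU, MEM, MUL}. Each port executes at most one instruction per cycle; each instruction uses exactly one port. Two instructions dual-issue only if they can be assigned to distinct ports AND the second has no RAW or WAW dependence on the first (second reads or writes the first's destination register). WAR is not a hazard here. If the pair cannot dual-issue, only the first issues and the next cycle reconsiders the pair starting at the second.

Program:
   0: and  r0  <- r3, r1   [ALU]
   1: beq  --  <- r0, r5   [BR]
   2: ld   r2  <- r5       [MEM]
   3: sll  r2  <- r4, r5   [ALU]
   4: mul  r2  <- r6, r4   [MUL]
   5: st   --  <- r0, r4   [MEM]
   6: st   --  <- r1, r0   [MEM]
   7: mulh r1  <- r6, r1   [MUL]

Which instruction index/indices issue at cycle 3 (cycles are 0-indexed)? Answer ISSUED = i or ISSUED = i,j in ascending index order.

t=0 i0:and ; RAW r0
t=1 i1/i2:beq;ld ; pair
t=2 i3:sll ; WAW r2
t=3 i4:mul ; no-port MUL/MEM
t=4 i5:st ; no-port MEM/MEM
t=5 i6:st ; no-port MEM/MUL
t=6 i7:mulh ; tail

ISSUED = 4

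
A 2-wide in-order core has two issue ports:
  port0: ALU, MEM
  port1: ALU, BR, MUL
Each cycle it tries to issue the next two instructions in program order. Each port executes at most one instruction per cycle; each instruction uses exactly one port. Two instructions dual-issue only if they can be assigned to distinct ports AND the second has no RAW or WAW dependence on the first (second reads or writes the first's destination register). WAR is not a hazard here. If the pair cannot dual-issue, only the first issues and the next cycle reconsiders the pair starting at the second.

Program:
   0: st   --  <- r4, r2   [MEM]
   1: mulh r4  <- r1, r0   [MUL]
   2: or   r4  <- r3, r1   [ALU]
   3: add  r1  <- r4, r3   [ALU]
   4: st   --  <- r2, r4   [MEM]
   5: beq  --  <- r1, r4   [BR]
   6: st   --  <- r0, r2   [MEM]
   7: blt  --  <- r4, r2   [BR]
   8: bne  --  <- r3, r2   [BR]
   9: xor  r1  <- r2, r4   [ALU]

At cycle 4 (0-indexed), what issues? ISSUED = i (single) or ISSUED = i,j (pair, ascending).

c0: i0/i1 st.MEM+mulh.MUL  2-wide
c1: i2 or.ALU  RAW r4
c2: i3/i4 add.ALU+st.MEM  2-wide
c3: i5/i6 beq.BR+st.MEM  2-wide
c4: i7 blt.BR  no-port BR/BR
c5: i8/i9 bne.BR+xor.ALU  2-wide

ISSUED = 7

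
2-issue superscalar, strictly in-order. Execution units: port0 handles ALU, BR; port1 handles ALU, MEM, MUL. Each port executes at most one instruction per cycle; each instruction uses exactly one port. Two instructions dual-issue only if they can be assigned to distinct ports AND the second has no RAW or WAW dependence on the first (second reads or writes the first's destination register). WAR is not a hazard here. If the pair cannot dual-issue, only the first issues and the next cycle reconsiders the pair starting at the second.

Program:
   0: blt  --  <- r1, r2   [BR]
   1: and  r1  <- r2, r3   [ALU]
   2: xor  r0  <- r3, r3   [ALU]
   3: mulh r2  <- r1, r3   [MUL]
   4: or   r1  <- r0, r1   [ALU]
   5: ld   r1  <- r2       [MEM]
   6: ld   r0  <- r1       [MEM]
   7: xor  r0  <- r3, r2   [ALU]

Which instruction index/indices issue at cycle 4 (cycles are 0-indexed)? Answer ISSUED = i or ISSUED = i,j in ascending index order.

c0: i0,i1 blt.BR;and.ALU  2-wide
c1: i2,i3 xor.ALU;mulh.MUL  2-wide
c2: i4 or.ALU  WAW r1
c3: i5 ld.MEM  no-port MEM/MEM
c4: i6 ld.MEM  WAW r0
c5: i7 xor.ALU  tail

ISSUED = 6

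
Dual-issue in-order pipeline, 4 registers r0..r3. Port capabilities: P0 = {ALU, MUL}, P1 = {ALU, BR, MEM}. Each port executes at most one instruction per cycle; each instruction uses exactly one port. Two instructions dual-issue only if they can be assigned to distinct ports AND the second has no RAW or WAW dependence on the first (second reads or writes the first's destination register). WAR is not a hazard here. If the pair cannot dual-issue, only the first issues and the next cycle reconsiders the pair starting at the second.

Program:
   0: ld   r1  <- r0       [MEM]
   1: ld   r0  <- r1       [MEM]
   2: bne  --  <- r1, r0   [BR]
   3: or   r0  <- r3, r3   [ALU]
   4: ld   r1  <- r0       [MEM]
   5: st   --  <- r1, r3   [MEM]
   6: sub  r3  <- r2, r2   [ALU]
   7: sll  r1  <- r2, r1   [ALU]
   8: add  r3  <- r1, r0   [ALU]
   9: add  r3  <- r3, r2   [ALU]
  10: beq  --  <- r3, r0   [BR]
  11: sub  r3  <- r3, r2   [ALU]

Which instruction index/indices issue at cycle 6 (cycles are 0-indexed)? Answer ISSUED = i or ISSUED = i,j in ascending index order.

ISSUED = 8

0. ld.MEM @i0  | no-port MEM/MEM
1. ld.MEM @i1  | no-port MEM/BR
2. bne.BR/or.ALU @i2,i3  | 2-wide
3. ld.MEM @i4  | no-port MEM/MEM
4. st.MEM/sub.ALU @i5,i6  | 2-wide
5. sll.ALU @i7  | RAW r1
6. add.ALU @i8  | RAW+WAW r3
7. add.ALU @i9  | RAW r3
8. beq.BR/sub.ALU @i10,i11  | 2-wide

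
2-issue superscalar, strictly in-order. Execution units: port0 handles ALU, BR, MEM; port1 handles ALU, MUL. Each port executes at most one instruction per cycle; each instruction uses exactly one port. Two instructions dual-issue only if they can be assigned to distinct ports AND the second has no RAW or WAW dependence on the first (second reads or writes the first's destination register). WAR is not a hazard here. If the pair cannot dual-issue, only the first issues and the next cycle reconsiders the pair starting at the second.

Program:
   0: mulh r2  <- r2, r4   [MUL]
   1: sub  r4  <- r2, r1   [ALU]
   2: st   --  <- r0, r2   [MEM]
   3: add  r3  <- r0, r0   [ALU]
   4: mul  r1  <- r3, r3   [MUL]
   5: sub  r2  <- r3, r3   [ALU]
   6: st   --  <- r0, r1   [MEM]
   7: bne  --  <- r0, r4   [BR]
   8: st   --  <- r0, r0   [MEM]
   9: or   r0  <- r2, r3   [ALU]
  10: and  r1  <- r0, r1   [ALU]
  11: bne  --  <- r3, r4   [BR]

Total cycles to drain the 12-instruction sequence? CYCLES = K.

t=0 i0:mulh ; RAW r2
t=1 i1/i2:sub/st ; dual
t=2 i3:add ; RAW r3
t=3 i4/i5:mul/sub ; dual
t=4 i6:st ; no-port MEM/BR
t=5 i7:bne ; no-port BR/MEM
t=6 i8/i9:st/or ; dual
t=7 i10/i11:and/bne ; dual

CYCLES = 8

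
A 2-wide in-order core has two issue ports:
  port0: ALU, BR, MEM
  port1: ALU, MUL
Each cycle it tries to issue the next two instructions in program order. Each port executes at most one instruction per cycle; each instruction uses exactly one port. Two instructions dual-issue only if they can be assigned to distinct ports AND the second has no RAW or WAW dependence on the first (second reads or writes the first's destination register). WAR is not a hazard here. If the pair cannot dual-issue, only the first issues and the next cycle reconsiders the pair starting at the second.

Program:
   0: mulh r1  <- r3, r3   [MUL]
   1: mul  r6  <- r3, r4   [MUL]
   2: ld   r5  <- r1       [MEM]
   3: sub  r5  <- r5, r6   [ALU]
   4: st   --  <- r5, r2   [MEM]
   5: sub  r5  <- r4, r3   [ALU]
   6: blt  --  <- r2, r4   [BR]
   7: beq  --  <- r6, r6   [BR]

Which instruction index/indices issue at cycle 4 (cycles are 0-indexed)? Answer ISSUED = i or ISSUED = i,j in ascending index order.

ISSUED = 6

  cy0 -> i0 (mulh) no-port MUL/MUL
  cy1 -> i1,i2 (mul+ld) pair
  cy2 -> i3 (sub) RAW r5
  cy3 -> i4,i5 (st+sub) pair
  cy4 -> i6 (blt) no-port BR/BR
  cy5 -> i7 (beq) tail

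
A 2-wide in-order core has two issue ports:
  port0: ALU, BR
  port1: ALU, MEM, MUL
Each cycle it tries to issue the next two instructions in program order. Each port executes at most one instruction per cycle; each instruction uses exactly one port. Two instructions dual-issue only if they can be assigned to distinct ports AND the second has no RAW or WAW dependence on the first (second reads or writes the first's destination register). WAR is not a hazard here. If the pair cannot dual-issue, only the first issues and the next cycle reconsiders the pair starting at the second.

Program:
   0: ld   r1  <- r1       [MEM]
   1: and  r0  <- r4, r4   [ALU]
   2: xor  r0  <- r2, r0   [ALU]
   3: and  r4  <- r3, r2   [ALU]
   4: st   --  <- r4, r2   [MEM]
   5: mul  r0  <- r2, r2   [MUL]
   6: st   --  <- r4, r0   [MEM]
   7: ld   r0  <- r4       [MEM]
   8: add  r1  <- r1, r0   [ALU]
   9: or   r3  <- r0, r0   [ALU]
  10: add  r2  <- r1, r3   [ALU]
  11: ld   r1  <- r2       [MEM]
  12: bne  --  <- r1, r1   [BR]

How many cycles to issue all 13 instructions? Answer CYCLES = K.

CYCLES = 10

t=0 i0/i1:ld and ; dual
t=1 i2/i3:xor and ; dual
t=2 i4:st ; no-port MEM/MUL
t=3 i5:mul ; no-port MUL/MEM
t=4 i6:st ; no-port MEM/MEM
t=5 i7:ld ; RAW r0
t=6 i8/i9:add or ; dual
t=7 i10:add ; RAW r2
t=8 i11:ld ; RAW r1
t=9 i12:bne ; tail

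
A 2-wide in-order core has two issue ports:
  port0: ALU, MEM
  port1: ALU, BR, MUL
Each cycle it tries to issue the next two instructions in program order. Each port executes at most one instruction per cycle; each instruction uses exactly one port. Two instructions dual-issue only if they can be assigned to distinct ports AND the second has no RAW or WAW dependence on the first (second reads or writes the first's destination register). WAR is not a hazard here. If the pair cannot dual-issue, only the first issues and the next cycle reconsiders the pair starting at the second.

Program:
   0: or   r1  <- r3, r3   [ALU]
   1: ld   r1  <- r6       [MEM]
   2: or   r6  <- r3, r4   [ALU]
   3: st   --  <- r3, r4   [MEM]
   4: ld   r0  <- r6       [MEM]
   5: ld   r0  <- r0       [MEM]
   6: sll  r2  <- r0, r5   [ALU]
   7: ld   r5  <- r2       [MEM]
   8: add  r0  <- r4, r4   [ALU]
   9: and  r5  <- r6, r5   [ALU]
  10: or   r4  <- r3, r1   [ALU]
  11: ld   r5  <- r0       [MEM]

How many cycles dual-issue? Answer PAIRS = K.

PAIRS = 3

  cy0 -> i0 (or) WAW r1
  cy1 -> i1+i2 (ld+or) 2-wide
  cy2 -> i3 (st) no-port MEM/MEM
  cy3 -> i4 (ld) no-port MEM/MEM
  cy4 -> i5 (ld) RAW r0
  cy5 -> i6 (sll) RAW r2
  cy6 -> i7+i8 (ld+add) 2-wide
  cy7 -> i9+i10 (and+or) 2-wide
  cy8 -> i11 (ld) tail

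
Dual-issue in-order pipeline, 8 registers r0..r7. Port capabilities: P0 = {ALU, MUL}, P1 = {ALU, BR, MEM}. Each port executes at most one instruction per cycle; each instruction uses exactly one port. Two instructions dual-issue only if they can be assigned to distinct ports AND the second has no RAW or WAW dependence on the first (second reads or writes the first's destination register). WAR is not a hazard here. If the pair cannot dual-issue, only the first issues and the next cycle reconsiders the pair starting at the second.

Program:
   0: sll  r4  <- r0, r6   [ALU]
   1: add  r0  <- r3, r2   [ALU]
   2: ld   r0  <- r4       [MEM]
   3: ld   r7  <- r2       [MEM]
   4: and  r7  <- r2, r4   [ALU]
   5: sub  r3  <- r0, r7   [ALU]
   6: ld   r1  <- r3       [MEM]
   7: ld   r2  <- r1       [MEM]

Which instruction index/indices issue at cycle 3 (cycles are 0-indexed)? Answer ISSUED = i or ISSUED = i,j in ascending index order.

ISSUED = 4

t=0 i0&i1:sll.ALU/add.ALU ; 2-wide
t=1 i2:ld.MEM ; no-port MEM/MEM
t=2 i3:ld.MEM ; WAW r7
t=3 i4:and.ALU ; RAW r7
t=4 i5:sub.ALU ; RAW r3
t=5 i6:ld.MEM ; no-port MEM/MEM
t=6 i7:ld.MEM ; tail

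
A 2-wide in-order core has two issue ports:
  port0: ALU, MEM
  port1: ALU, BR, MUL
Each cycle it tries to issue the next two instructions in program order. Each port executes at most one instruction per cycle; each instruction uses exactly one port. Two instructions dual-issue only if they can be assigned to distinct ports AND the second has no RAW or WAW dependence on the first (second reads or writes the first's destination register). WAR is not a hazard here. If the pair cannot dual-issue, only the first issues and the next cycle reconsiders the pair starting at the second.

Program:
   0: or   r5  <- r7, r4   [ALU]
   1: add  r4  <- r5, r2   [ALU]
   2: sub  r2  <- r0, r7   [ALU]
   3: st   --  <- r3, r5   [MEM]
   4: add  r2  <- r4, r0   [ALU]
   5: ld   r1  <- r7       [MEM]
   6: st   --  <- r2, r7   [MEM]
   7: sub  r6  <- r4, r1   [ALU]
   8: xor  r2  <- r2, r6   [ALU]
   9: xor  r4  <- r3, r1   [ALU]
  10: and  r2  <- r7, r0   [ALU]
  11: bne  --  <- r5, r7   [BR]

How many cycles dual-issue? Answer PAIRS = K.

t=0 i0:or ; RAW r5
t=1 i1+i2:add;sub ; dual
t=2 i3+i4:st;add ; dual
t=3 i5:ld ; no-port MEM/MEM
t=4 i6+i7:st;sub ; dual
t=5 i8+i9:xor;xor ; dual
t=6 i10+i11:and;bne ; dual

PAIRS = 5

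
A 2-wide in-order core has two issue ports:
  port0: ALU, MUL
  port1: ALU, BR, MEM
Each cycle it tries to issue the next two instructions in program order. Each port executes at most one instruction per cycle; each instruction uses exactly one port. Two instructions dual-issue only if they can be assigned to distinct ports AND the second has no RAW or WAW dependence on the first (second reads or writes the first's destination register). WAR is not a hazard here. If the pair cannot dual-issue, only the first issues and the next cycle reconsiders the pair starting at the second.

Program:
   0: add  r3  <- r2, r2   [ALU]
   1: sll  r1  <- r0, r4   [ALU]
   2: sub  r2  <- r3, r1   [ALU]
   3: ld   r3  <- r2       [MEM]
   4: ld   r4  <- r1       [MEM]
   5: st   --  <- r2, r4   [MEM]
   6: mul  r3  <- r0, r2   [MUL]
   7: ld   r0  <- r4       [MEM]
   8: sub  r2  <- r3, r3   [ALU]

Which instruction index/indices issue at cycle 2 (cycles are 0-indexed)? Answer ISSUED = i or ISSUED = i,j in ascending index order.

t=0 i0&i1:add sll ; dual
t=1 i2:sub ; RAW r2
t=2 i3:ld ; no-port MEM/MEM
t=3 i4:ld ; no-port MEM/MEM
t=4 i5&i6:st mul ; dual
t=5 i7&i8:ld sub ; dual

ISSUED = 3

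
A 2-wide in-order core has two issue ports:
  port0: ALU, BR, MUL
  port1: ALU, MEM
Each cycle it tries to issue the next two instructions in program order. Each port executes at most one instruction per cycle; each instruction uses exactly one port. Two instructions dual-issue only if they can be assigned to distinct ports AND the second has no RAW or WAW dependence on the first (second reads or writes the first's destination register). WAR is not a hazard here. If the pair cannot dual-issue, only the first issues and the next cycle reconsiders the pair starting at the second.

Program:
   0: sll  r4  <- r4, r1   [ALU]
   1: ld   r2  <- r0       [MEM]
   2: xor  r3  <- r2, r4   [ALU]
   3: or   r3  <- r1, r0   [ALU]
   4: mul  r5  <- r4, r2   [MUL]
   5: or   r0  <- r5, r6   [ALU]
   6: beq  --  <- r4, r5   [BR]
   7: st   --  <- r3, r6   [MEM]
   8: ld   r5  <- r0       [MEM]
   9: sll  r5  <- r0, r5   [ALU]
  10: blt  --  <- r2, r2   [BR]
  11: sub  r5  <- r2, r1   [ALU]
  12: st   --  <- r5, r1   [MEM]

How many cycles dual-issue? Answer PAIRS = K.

0. sll ld @i0&i1  | pair
1. xor @i2  | WAW r3
2. or mul @i3&i4  | pair
3. or beq @i5&i6  | pair
4. st @i7  | no-port MEM/MEM
5. ld @i8  | RAW+WAW r5
6. sll blt @i9&i10  | pair
7. sub @i11  | RAW r5
8. st @i12  | tail

PAIRS = 4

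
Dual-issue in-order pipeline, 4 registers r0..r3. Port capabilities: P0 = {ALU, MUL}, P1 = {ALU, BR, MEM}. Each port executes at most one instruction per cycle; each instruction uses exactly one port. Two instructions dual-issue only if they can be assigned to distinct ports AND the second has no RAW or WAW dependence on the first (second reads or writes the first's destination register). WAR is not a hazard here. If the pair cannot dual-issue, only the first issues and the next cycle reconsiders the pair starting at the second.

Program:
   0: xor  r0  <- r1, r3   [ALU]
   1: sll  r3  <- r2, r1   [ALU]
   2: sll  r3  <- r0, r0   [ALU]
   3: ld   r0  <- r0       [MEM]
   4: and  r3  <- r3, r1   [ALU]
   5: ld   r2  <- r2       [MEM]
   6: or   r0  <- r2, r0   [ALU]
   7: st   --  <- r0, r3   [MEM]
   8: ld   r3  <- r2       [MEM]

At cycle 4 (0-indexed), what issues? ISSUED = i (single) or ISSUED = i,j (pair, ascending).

ISSUED = 7

0. xor.ALU sll.ALU @i0/i1  | 2-wide
1. sll.ALU ld.MEM @i2/i3  | 2-wide
2. and.ALU ld.MEM @i4/i5  | 2-wide
3. or.ALU @i6  | RAW r0
4. st.MEM @i7  | no-port MEM/MEM
5. ld.MEM @i8  | tail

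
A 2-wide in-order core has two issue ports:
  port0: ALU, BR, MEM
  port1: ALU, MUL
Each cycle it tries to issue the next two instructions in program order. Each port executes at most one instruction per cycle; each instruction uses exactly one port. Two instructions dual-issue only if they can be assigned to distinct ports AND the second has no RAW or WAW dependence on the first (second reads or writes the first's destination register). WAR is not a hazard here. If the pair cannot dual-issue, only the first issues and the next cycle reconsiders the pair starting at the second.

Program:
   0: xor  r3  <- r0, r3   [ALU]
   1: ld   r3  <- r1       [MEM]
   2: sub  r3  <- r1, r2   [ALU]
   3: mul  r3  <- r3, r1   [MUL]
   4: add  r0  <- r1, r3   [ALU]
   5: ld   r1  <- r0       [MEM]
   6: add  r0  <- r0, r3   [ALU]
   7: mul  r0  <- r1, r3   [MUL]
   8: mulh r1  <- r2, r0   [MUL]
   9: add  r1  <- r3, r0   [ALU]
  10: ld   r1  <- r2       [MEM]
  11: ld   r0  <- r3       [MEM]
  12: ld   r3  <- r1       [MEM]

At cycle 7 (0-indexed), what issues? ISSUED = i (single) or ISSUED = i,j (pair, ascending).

0. xor @i0  | WAW r3
1. ld @i1  | WAW r3
2. sub @i2  | RAW+WAW r3
3. mul @i3  | RAW r3
4. add @i4  | RAW r0
5. ld+add @i5,i6  | dual
6. mul @i7  | no-port MUL/MUL
7. mulh @i8  | WAW r1
8. add @i9  | WAW r1
9. ld @i10  | no-port MEM/MEM
10. ld @i11  | no-port MEM/MEM
11. ld @i12  | tail

ISSUED = 8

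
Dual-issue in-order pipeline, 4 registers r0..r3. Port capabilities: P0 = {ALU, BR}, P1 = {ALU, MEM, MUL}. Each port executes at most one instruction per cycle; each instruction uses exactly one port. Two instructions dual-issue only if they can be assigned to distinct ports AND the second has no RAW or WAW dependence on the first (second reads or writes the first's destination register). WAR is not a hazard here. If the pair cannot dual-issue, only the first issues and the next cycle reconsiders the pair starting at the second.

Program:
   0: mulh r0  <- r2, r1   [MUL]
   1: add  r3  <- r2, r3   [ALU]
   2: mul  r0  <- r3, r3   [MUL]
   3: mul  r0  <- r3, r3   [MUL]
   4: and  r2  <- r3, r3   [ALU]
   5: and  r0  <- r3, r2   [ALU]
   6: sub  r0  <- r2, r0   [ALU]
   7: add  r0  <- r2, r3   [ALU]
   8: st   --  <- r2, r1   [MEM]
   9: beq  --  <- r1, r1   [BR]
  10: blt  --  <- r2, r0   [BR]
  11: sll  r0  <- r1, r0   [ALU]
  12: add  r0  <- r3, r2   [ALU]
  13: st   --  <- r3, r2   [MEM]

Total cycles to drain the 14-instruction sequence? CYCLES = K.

CYCLES = 9

#0 head=0: mulh+add i0+i1 2-wide
#1 head=2: mul i2 no-port MUL/MUL
#2 head=3: mul+and i3+i4 2-wide
#3 head=5: and i5 RAW+WAW r0
#4 head=6: sub i6 WAW r0
#5 head=7: add+st i7+i8 2-wide
#6 head=9: beq i9 no-port BR/BR
#7 head=10: blt+sll i10+i11 2-wide
#8 head=12: add+st i12+i13 2-wide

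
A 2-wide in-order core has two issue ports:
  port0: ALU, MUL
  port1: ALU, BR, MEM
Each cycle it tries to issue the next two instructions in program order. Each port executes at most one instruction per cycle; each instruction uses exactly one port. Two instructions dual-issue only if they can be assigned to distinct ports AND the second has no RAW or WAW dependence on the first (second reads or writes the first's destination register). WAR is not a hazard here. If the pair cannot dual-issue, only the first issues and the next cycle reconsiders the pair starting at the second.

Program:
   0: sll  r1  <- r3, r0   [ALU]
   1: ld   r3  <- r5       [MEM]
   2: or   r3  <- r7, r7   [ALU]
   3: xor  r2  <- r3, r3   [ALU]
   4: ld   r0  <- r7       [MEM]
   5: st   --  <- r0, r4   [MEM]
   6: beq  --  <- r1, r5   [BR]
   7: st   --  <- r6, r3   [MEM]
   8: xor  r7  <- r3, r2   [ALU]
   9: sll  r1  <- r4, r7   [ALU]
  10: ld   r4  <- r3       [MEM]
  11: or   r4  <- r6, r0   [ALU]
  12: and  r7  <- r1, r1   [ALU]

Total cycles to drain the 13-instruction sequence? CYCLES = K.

CYCLES = 8

[0] i0+i1  sll.ALU+ld.MEM  -- pair
[1] i2  or.ALU  -- RAW r3
[2] i3+i4  xor.ALU+ld.MEM  -- pair
[3] i5  st.MEM  -- no-port MEM/BR
[4] i6  beq.BR  -- no-port BR/MEM
[5] i7+i8  st.MEM+xor.ALU  -- pair
[6] i9+i10  sll.ALU+ld.MEM  -- pair
[7] i11+i12  or.ALU+and.ALU  -- pair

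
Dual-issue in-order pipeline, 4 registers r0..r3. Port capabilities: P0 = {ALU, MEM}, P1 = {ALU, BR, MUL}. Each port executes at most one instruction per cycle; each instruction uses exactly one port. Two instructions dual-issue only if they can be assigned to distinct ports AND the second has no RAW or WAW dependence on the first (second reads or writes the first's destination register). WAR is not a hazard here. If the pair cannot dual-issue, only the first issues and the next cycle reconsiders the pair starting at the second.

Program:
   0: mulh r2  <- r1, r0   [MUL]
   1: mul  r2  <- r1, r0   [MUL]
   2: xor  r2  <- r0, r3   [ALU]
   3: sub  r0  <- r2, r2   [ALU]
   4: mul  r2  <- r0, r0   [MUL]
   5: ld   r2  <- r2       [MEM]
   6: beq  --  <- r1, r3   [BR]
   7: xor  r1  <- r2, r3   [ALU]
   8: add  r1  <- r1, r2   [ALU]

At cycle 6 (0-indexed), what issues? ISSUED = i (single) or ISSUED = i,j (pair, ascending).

ISSUED = 7

[0] i0  mulh.MUL  -- no-port MUL/MUL
[1] i1  mul.MUL  -- WAW r2
[2] i2  xor.ALU  -- RAW r2
[3] i3  sub.ALU  -- RAW r0
[4] i4  mul.MUL  -- RAW+WAW r2
[5] i5,i6  ld.MEM+beq.BR  -- pair
[6] i7  xor.ALU  -- RAW+WAW r1
[7] i8  add.ALU  -- tail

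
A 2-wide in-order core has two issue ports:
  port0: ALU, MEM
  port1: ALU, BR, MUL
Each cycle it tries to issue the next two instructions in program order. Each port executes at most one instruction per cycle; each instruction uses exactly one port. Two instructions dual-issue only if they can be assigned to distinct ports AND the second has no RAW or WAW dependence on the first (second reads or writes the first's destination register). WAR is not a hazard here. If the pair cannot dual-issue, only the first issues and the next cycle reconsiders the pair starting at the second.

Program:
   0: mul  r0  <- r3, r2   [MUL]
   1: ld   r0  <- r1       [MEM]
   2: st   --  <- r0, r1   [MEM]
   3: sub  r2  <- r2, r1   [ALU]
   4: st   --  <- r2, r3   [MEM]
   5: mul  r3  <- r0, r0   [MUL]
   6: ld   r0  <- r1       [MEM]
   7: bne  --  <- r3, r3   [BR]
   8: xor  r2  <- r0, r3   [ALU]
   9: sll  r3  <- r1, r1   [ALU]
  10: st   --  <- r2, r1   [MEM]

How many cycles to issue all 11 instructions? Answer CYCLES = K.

CYCLES = 7

[0] i0  mul  -- WAW r0
[1] i1  ld  -- no-port MEM/MEM
[2] i2&i3  st sub  -- pair
[3] i4&i5  st mul  -- pair
[4] i6&i7  ld bne  -- pair
[5] i8&i9  xor sll  -- pair
[6] i10  st  -- tail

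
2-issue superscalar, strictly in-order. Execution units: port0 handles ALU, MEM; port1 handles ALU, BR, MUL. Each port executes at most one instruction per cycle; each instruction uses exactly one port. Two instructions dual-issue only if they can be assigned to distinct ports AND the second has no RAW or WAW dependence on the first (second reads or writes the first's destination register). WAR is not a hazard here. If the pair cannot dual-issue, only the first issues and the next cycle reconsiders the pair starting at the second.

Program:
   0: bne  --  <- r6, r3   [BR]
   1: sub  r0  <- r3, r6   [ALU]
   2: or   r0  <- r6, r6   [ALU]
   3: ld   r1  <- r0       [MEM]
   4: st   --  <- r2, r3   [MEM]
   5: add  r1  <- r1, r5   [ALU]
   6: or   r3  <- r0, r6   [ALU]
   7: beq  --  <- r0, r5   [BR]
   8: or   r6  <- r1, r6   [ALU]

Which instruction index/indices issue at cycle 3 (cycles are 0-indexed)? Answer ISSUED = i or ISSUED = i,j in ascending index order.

t=0 i0+i1:bne+sub ; pair
t=1 i2:or ; RAW r0
t=2 i3:ld ; no-port MEM/MEM
t=3 i4+i5:st+add ; pair
t=4 i6+i7:or+beq ; pair
t=5 i8:or ; tail

ISSUED = 4,5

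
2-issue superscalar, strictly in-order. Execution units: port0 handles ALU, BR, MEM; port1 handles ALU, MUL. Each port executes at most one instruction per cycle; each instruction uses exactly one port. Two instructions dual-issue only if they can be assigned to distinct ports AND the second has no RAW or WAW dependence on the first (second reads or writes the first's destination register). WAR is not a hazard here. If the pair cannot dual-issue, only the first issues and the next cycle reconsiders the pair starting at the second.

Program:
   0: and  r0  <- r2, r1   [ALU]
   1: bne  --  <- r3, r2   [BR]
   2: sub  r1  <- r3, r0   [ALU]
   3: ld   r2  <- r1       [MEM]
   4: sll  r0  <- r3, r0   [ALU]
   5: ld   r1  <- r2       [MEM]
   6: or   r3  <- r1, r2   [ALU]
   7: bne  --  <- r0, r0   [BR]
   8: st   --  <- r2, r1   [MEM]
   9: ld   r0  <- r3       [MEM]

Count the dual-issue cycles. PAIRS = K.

PAIRS = 3

c0: i0+i1 and bne  dual
c1: i2 sub  RAW r1
c2: i3+i4 ld sll  dual
c3: i5 ld  RAW r1
c4: i6+i7 or bne  dual
c5: i8 st  no-port MEM/MEM
c6: i9 ld  tail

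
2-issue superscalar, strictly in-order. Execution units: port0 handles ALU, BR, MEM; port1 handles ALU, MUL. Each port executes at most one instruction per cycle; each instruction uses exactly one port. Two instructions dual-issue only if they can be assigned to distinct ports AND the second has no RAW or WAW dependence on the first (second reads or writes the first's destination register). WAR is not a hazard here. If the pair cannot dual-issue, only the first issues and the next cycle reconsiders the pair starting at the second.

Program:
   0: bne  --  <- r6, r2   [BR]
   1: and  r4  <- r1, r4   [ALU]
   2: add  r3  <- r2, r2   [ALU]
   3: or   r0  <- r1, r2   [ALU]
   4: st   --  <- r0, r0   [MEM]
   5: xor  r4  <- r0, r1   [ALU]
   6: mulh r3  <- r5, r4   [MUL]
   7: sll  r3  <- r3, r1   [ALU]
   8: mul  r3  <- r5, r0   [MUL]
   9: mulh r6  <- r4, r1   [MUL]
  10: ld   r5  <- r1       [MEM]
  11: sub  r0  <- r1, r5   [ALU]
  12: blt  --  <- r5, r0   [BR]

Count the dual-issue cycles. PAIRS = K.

PAIRS = 4

[0] i0/i1  bne.BR/and.ALU  -- 2-wide
[1] i2/i3  add.ALU/or.ALU  -- 2-wide
[2] i4/i5  st.MEM/xor.ALU  -- 2-wide
[3] i6  mulh.MUL  -- RAW+WAW r3
[4] i7  sll.ALU  -- WAW r3
[5] i8  mul.MUL  -- no-port MUL/MUL
[6] i9/i10  mulh.MUL/ld.MEM  -- 2-wide
[7] i11  sub.ALU  -- RAW r0
[8] i12  blt.BR  -- tail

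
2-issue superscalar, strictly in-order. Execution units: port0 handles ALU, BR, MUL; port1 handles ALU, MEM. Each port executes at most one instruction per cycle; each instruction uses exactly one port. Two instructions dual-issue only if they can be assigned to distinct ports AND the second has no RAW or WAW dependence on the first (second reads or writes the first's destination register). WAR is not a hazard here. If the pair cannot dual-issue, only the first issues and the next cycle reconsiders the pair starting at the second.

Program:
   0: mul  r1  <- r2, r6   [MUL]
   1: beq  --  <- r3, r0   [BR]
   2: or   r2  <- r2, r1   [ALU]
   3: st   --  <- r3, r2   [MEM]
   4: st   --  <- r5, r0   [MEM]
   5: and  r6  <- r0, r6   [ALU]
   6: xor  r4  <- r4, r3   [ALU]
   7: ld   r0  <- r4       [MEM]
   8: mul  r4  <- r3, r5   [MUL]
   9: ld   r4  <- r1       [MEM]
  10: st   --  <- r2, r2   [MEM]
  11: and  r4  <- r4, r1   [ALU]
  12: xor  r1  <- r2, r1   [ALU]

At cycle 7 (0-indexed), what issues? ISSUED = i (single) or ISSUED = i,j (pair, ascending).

[0] i0  mul  -- no-port MUL/BR
[1] i1+i2  beq;or  -- dual
[2] i3  st  -- no-port MEM/MEM
[3] i4+i5  st;and  -- dual
[4] i6  xor  -- RAW r4
[5] i7+i8  ld;mul  -- dual
[6] i9  ld  -- no-port MEM/MEM
[7] i10+i11  st;and  -- dual
[8] i12  xor  -- tail

ISSUED = 10,11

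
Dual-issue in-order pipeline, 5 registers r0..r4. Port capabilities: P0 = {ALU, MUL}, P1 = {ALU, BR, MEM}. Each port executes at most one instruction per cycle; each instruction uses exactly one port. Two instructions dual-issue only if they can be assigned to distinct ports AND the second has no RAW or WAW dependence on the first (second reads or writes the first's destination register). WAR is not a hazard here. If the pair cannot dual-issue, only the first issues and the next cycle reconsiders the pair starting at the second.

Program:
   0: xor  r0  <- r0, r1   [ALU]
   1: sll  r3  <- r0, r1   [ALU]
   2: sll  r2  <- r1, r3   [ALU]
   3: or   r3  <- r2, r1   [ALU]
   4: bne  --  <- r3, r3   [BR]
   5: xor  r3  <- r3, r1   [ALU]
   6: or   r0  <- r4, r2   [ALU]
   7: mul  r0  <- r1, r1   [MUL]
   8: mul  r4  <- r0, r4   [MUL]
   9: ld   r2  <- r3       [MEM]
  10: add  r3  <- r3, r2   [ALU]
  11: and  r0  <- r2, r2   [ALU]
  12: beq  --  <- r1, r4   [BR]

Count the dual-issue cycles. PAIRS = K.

c0: i0 xor  RAW r0
c1: i1 sll  RAW r3
c2: i2 sll  RAW r2
c3: i3 or  RAW r3
c4: i4,i5 bne/xor  2-wide
c5: i6 or  WAW r0
c6: i7 mul  no-port MUL/MUL
c7: i8,i9 mul/ld  2-wide
c8: i10,i11 add/and  2-wide
c9: i12 beq  tail

PAIRS = 3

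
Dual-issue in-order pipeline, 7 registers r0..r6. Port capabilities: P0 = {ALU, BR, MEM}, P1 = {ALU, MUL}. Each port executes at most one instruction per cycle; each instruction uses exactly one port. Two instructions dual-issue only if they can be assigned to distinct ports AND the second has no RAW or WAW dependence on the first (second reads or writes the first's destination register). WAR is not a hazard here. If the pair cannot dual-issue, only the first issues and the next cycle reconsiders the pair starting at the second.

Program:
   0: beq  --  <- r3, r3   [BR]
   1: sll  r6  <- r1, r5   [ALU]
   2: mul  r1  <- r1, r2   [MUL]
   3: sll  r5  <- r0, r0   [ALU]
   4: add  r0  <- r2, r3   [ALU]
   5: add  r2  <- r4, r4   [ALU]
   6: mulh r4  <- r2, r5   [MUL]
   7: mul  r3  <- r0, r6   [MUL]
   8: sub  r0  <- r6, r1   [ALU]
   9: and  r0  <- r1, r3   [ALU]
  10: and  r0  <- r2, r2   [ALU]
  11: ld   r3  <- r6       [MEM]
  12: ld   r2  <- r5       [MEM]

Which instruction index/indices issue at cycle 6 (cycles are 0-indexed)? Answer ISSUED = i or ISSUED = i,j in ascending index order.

#0 head=0: beq+sll i0&i1 dual
#1 head=2: mul+sll i2&i3 dual
#2 head=4: add+add i4&i5 dual
#3 head=6: mulh i6 no-port MUL/MUL
#4 head=7: mul+sub i7&i8 dual
#5 head=9: and i9 WAW r0
#6 head=10: and+ld i10&i11 dual
#7 head=12: ld i12 tail

ISSUED = 10,11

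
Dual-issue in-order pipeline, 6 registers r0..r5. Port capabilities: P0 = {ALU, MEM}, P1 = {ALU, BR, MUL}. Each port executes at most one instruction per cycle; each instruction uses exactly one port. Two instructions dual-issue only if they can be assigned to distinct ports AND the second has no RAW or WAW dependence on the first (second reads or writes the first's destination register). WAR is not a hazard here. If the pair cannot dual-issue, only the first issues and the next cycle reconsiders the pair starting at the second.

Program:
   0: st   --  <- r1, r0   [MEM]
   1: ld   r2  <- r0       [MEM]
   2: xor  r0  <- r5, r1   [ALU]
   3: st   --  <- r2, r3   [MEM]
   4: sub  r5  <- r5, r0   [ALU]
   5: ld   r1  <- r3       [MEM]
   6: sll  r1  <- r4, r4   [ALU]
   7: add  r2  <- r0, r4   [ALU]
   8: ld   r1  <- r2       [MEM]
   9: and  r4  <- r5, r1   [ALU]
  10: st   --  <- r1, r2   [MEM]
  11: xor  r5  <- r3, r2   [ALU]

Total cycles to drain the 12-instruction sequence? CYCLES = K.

#0 head=0: st.MEM i0 no-port MEM/MEM
#1 head=1: ld.MEM;xor.ALU i1+i2 pair
#2 head=3: st.MEM;sub.ALU i3+i4 pair
#3 head=5: ld.MEM i5 WAW r1
#4 head=6: sll.ALU;add.ALU i6+i7 pair
#5 head=8: ld.MEM i8 RAW r1
#6 head=9: and.ALU;st.MEM i9+i10 pair
#7 head=11: xor.ALU i11 tail

CYCLES = 8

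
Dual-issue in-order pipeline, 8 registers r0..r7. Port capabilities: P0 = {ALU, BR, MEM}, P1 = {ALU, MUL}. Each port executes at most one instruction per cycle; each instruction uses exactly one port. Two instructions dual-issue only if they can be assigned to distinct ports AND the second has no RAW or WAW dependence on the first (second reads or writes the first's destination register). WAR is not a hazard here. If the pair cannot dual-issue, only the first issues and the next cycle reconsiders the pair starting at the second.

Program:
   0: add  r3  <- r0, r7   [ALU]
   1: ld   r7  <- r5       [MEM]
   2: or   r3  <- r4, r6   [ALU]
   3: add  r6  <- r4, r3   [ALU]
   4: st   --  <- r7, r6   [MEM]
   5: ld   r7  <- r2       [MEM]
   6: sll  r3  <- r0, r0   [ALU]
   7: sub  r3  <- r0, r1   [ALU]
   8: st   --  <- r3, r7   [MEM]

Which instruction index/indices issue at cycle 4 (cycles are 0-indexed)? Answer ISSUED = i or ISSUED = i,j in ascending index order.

[0] i0&i1  add.ALU+ld.MEM  -- dual
[1] i2  or.ALU  -- RAW r3
[2] i3  add.ALU  -- RAW r6
[3] i4  st.MEM  -- no-port MEM/MEM
[4] i5&i6  ld.MEM+sll.ALU  -- dual
[5] i7  sub.ALU  -- RAW r3
[6] i8  st.MEM  -- tail

ISSUED = 5,6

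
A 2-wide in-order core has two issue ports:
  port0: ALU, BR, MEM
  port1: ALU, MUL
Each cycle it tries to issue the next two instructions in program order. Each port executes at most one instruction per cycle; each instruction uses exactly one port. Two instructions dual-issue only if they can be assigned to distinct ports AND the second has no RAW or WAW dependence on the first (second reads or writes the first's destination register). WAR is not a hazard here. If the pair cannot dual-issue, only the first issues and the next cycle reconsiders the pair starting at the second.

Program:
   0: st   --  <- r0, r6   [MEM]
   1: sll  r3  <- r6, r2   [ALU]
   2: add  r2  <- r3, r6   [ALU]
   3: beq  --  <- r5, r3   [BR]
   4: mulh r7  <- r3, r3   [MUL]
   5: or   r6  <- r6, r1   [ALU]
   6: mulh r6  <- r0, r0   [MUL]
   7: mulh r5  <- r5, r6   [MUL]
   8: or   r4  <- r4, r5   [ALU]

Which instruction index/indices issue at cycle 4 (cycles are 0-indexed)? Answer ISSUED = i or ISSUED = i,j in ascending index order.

[0] i0/i1  st sll  -- dual
[1] i2/i3  add beq  -- dual
[2] i4/i5  mulh or  -- dual
[3] i6  mulh  -- no-port MUL/MUL
[4] i7  mulh  -- RAW r5
[5] i8  or  -- tail

ISSUED = 7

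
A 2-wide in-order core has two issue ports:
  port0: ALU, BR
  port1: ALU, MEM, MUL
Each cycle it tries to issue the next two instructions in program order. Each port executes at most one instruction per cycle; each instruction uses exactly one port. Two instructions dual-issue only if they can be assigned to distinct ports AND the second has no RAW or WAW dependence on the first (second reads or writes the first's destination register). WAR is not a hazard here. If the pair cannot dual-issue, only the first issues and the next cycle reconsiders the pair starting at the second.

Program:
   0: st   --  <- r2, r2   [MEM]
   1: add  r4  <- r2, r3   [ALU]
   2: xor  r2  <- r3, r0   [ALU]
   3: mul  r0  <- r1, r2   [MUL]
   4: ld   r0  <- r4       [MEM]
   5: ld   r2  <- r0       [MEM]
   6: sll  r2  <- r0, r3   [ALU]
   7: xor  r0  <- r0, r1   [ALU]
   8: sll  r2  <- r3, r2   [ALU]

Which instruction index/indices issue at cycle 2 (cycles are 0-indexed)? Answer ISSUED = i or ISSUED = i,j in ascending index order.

ISSUED = 3

#0 head=0: st.MEM add.ALU i0&i1 dual
#1 head=2: xor.ALU i2 RAW r2
#2 head=3: mul.MUL i3 no-port MUL/MEM
#3 head=4: ld.MEM i4 no-port MEM/MEM
#4 head=5: ld.MEM i5 WAW r2
#5 head=6: sll.ALU xor.ALU i6&i7 dual
#6 head=8: sll.ALU i8 tail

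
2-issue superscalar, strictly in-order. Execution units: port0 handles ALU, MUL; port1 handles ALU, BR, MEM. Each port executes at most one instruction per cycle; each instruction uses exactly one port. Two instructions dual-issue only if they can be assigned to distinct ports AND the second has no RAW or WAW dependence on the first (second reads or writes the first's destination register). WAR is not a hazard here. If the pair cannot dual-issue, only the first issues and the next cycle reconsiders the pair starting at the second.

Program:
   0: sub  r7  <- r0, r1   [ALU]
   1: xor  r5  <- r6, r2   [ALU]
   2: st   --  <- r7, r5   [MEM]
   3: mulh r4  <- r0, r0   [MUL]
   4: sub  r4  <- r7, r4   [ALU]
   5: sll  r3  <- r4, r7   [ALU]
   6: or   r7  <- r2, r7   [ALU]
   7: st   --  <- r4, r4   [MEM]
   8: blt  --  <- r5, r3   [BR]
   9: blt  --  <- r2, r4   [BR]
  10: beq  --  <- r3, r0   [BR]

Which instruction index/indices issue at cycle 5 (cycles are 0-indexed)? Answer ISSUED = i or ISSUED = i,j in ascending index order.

ISSUED = 8

0. sub.ALU xor.ALU @i0+i1  | dual
1. st.MEM mulh.MUL @i2+i3  | dual
2. sub.ALU @i4  | RAW r4
3. sll.ALU or.ALU @i5+i6  | dual
4. st.MEM @i7  | no-port MEM/BR
5. blt.BR @i8  | no-port BR/BR
6. blt.BR @i9  | no-port BR/BR
7. beq.BR @i10  | tail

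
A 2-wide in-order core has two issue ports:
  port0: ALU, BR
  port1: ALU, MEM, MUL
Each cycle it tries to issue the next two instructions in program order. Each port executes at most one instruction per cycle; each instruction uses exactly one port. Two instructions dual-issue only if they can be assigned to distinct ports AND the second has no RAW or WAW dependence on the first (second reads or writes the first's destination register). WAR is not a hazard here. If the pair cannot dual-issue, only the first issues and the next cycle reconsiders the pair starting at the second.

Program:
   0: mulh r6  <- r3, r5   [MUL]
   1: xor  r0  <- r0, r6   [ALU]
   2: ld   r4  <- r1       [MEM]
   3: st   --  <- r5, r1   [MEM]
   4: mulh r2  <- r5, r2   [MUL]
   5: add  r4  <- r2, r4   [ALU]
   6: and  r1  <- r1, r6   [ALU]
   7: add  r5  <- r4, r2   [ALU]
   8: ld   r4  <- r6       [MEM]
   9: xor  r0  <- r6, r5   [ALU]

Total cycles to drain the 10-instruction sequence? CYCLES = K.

CYCLES = 7

c0: i0 mulh  RAW r6
c1: i1/i2 xor ld  dual
c2: i3 st  no-port MEM/MUL
c3: i4 mulh  RAW r2
c4: i5/i6 add and  dual
c5: i7/i8 add ld  dual
c6: i9 xor  tail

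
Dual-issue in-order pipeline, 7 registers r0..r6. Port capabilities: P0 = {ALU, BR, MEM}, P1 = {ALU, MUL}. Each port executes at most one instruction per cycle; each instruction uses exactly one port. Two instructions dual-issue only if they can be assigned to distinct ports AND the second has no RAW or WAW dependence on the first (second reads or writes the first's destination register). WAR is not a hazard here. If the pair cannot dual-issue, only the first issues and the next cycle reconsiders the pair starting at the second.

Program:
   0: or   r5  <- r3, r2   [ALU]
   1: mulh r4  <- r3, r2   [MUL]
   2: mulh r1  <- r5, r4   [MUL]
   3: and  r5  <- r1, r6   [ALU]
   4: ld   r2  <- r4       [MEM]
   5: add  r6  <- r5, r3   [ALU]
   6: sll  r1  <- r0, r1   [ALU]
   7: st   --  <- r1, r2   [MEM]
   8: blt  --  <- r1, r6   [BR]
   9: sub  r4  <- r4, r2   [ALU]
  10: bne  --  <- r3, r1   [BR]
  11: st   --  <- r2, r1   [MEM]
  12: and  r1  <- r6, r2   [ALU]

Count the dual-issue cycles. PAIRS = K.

[0] i0+i1  or.ALU/mulh.MUL  -- pair
[1] i2  mulh.MUL  -- RAW r1
[2] i3+i4  and.ALU/ld.MEM  -- pair
[3] i5+i6  add.ALU/sll.ALU  -- pair
[4] i7  st.MEM  -- no-port MEM/BR
[5] i8+i9  blt.BR/sub.ALU  -- pair
[6] i10  bne.BR  -- no-port BR/MEM
[7] i11+i12  st.MEM/and.ALU  -- pair

PAIRS = 5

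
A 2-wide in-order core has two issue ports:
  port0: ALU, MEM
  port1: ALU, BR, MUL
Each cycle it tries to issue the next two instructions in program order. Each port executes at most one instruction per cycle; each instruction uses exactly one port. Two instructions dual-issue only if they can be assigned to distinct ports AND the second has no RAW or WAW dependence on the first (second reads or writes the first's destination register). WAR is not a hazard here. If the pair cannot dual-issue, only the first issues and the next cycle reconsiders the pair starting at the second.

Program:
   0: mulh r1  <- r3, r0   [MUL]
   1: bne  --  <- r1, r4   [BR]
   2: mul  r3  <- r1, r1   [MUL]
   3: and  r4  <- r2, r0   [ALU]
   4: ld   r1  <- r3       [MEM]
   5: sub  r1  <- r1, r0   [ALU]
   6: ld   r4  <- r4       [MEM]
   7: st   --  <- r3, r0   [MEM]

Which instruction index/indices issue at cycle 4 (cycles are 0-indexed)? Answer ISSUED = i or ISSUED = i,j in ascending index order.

ISSUED = 5,6

0. mulh.MUL @i0  | no-port MUL/BR
1. bne.BR @i1  | no-port BR/MUL
2. mul.MUL and.ALU @i2,i3  | pair
3. ld.MEM @i4  | RAW+WAW r1
4. sub.ALU ld.MEM @i5,i6  | pair
5. st.MEM @i7  | tail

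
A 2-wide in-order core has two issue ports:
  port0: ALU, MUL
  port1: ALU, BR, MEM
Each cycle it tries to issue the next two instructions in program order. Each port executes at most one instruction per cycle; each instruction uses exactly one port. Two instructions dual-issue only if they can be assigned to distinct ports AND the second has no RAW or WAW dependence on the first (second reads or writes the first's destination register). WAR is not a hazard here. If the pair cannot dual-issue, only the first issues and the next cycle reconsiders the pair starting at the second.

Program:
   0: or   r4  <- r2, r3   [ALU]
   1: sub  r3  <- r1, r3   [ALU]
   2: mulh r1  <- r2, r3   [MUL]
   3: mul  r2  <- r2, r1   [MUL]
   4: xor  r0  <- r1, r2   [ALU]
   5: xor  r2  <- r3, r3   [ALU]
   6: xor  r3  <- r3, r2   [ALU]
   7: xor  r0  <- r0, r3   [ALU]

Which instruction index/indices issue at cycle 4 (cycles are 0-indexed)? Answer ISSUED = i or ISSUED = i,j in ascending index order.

0. or sub @i0+i1  | 2-wide
1. mulh @i2  | no-port MUL/MUL
2. mul @i3  | RAW r2
3. xor xor @i4+i5  | 2-wide
4. xor @i6  | RAW r3
5. xor @i7  | tail

ISSUED = 6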